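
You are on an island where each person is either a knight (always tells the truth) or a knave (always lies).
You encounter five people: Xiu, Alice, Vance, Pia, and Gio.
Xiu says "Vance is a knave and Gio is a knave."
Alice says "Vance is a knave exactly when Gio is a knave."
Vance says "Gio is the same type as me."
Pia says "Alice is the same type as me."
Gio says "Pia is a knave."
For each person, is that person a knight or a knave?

Xiu is a knave, Alice is a knight, Vance is a knight, Pia is a knave, and Gio is a knight.

Xiu is a knave, so "Vance is a knave and Gio is a knave" must be False — and it is.
Alice is a knight, and the claim "Vance is a knave exactly when Gio is a knave" is indeed true.
Vance is a knight, so "Gio is the same type as me" must be true — and it is.
Pia (knave): "Alice is the same type as me" — False. ✓
Gio is a knight; "Pia is a knave" is true, as required.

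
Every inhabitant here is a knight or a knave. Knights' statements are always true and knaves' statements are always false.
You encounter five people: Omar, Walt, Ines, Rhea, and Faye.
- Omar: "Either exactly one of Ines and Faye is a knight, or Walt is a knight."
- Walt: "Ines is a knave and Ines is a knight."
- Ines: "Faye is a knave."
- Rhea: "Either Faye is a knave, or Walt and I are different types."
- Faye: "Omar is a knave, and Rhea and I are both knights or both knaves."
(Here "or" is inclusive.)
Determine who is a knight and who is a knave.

Omar is a knight, Walt is a knave, Ines is a knight, Rhea is a knight, and Faye is a knave.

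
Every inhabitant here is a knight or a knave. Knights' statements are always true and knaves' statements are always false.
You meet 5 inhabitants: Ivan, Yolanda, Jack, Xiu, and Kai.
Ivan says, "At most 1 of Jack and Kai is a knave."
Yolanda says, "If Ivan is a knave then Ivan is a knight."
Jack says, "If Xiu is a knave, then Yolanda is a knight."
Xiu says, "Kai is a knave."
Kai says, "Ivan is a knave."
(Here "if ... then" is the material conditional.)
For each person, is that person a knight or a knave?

Since Ivan is a knight, "at most 1 of Jack and Kai is a knave" needs to be true, which holds.
Yolanda is a knight, and the claim "if Ivan is a knave then Ivan is a knight" is indeed true.
Jack is a knight, and the claim "if Xiu is a knave, then Yolanda is a knight" is indeed true.
Xiu is a knight; "Kai is a knave" is true, as required.
As a knave, Kai's statement "Ivan is a knave" should be false; it is.

Knights: Ivan, Yolanda, Jack, and Xiu. Knaves: Kai.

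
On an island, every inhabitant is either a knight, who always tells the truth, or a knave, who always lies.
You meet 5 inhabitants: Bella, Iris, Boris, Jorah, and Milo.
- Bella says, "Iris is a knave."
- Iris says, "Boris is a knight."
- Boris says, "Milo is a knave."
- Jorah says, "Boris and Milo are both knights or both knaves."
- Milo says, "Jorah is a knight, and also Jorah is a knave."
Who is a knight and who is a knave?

Bella is a knave, Iris is a knight, Boris is a knight, Jorah is a knave, and Milo is a knave.

Bella (knave): "Iris is a knave" — False. ✓
Iris is a knight, and the claim "Boris is a knight" is indeed true.
Boris (knight): "Milo is a knave" — true. ✓
Jorah (knave): "Boris and Milo are both knights or both knaves" — False. ✓
Milo is a knave, and the claim "Jorah is a knight, and also Jorah is a knave" is indeed False.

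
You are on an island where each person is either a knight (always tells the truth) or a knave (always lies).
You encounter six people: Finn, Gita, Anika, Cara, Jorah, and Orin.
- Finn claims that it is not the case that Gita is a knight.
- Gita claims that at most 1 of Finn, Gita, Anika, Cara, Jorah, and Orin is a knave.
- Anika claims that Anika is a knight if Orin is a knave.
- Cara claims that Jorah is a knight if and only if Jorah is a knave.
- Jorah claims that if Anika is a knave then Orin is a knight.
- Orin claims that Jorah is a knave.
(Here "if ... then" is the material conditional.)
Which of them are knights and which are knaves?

Finn is a knight, Gita is a knave, Anika is a knight, Cara is a knave, Jorah is a knight, and Orin is a knave.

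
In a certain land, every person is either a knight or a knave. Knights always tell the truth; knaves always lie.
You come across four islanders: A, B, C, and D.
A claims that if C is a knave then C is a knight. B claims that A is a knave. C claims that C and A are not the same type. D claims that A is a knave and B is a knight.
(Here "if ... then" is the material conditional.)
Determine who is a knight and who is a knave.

A is a knave; "if C is a knave then C is a knight" is false, as required.
As a knight, B's statement "A is a knave" should be true; it is.
C is a knave, and the claim "C and A are not the same type" is indeed false.
D is a knight, so "A is a knave and B is a knight" must be true — and it is.

Knights: B and D. Knaves: A and C.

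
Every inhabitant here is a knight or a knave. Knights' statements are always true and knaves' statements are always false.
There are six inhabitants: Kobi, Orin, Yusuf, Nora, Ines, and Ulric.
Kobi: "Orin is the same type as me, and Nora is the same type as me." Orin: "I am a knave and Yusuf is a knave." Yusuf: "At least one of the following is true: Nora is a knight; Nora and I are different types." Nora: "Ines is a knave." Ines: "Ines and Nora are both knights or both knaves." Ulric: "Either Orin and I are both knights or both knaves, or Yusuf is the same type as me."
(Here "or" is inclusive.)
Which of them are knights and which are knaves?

Kobi is a knave, Orin is a knave, Yusuf is a knight, Nora is a knight, Ines is a knave, and Ulric is a knight.

Kobi is a knave; "Orin is the same type as me, and Nora is the same type as me" is false, as required.
Orin (knave): "I am a knave and Yusuf is a knave" — false. ✓
Yusuf is a knight; "at least one of the following is true: Nora is a knight; Nora and I are different types" is true, as required.
Nora is a knight, and the claim "Ines is a knave" is indeed true.
Ines is a knave, so "Ines and Nora are both knights or both knaves" must be false — and it is.
Ulric is a knight; "either Orin and I are both knights or both knaves, or Yusuf is the same type as me" is true, as required.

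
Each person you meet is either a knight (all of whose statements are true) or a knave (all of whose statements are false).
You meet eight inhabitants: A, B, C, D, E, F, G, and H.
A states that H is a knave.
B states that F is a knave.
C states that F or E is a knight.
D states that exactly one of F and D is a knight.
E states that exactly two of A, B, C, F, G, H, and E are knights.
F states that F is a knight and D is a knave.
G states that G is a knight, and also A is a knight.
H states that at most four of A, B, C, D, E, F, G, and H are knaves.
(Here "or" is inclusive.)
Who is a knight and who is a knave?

Since A is a knight, "H is a knave" needs to be true, which holds.
Since B is a knight, "F is a knave" needs to be true, which holds.
C is a knave; "F or E is a knight" is False, as required.
As a knave, D's statement "exactly one of F and D is a knight" should be False; it is.
E is a knave, so "exactly two of A, B, C, F, G, H, and E are knights" must be False — and it is.
F (knave): "F is a knight and D is a knave" — False. ✓
Since G is a knight, "G is a knight, and also A is a knight" needs to be true, which holds.
H (knave): "at most four of A, B, C, D, E, F, G, and H are knaves" — False. ✓

A is a knight, B is a knight, C is a knave, D is a knave, E is a knave, F is a knave, G is a knight, and H is a knave.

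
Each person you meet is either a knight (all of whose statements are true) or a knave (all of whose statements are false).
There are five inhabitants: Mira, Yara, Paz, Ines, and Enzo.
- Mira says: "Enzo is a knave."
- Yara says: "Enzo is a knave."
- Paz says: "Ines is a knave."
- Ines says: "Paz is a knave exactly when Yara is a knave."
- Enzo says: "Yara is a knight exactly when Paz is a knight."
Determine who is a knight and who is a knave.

Since Mira is a knave, "Enzo is a knave" needs to be False, which holds.
Yara (knave): "Enzo is a knave" — False. ✓
Paz is a knave, and the claim "Ines is a knave" is indeed False.
Ines (knight): "Paz is a knave exactly when Yara is a knave" — True. ✓
Enzo is a knight, and the claim "Yara is a knight exactly when Paz is a knight" is indeed True.

Mira is a knave, Yara is a knave, Paz is a knave, Ines is a knight, and Enzo is a knight.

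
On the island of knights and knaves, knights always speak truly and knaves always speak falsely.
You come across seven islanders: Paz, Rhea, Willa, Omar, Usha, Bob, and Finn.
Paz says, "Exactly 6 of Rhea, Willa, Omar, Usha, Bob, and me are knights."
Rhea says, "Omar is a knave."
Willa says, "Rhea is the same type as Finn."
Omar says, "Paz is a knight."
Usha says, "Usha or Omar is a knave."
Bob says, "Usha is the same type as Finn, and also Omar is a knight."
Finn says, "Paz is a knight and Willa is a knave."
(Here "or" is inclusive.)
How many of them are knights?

The unique consistent assignment is Paz=knave, Rhea=knight, Willa=knave, Omar=knave, Usha=knight, Bob=knave, Finn=knave.
That has 2 knights.

2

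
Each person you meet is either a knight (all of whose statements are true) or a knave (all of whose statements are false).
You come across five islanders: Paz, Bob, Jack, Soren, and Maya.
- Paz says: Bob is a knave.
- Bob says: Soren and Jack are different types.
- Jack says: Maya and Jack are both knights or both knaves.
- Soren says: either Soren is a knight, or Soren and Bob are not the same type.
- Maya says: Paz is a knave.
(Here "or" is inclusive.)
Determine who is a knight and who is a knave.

Paz is a knave, Bob is a knight, Jack is a knave, Soren is a knight, and Maya is a knight.

Since Paz is a knave, "Bob is a knave" needs to be false, which holds.
Bob is a knight, so "Soren and Jack are different types" must be True — and it is.
Jack is a knave, and the claim "Maya and Jack are both knights or both knaves" is indeed false.
Since Soren is a knight, "either Soren is a knight, or Soren and Bob are not the same type" needs to be True, which holds.
Maya is a knight, and the claim "Paz is a knave" is indeed True.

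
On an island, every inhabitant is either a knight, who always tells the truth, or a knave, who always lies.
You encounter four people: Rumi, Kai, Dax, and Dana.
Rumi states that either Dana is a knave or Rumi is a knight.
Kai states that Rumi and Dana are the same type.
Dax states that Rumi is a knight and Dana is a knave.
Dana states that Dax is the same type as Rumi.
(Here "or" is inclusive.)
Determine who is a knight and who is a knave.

Rumi is a knave, Kai is a knave, Dax is a knave, and Dana is a knight.

Suppose Rumi is a knight. Then Rumi's statement "either Dana is a knave or Rumi is a knight" would have to be true. Checking the 8 ways to assign the others, none is consistent with every speaker.
(For instance, with Kai=knave, Dax=knave, Dana=knight, Kai's claim "Rumi and Dana are the same type" comes out true where it would need to be false.)
So Rumi must be a knave, making "either Dana is a knave or Rumi is a knight" false. Taking Rumi=knave, Kai=knave, Dax=knave, Dana=knight, each remaining statement checks out:
  Kai (knave): "Rumi and Dana are the same type" — false. ✓
  Dax (knave): "Rumi is a knight and Dana is a knave" — false. ✓
  Dana (knight): "Dax is the same type as Rumi" — true. ✓
This is the unique consistent assignment.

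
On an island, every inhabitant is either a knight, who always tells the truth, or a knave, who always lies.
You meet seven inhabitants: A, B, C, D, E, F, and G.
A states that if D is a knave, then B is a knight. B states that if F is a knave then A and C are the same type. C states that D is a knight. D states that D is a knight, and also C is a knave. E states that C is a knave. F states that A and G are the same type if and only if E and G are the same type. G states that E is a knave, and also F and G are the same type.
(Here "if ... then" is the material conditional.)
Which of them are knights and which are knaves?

A is a knight, B is a knight, C is a knave, D is a knave, E is a knight, F is a knight, and G is a knave.

A is a knight, and the claim "if D is a knave, then B is a knight" is indeed true.
Since B is a knight, "if F is a knave then A and C are the same type" needs to be true, which holds.
C is a knave, and the claim "D is a knight" is indeed false.
Since D is a knave, "D is a knight, and also C is a knave" needs to be false, which holds.
Since E is a knight, "C is a knave" needs to be true, which holds.
F is a knight, so "A and G are the same type if and only if E and G are the same type" must be true — and it is.
G is a knave, and the claim "E is a knave, and also F and G are the same type" is indeed false.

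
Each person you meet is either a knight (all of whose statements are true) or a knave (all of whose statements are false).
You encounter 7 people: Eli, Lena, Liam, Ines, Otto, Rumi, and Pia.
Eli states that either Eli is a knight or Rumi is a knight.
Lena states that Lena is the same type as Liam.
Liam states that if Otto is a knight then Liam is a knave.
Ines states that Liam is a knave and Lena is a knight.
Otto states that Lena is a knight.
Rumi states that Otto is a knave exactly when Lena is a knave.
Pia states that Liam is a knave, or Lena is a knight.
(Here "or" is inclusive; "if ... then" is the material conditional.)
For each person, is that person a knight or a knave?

Eli is a knight, and the claim "either Eli is a knight or Rumi is a knight" is indeed true.
Lena is a knave, so "Lena is the same type as Liam" must be false — and it is.
Liam is a knight; "if Otto is a knight then Liam is a knave" is true, as required.
Ines (knave): "Liam is a knave and Lena is a knight" — false. ✓
Otto is a knave, so "Lena is a knight" must be false — and it is.
Rumi is a knight; "Otto is a knave exactly when Lena is a knave" is true, as required.
Since Pia is a knave, "Liam is a knave, or Lena is a knight" needs to be false, which holds.

Knights: Eli, Liam, and Rumi. Knaves: Lena, Ines, Otto, and Pia.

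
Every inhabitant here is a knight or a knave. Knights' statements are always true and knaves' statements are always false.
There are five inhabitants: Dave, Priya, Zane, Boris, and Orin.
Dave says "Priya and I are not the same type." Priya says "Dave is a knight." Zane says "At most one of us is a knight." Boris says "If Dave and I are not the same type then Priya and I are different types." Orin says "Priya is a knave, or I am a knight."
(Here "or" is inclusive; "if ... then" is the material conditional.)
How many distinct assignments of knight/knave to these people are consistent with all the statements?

1

Consistent assignments:
  Dave=knave, Priya=knave, Zane=knave, Boris=knight, Orin=knight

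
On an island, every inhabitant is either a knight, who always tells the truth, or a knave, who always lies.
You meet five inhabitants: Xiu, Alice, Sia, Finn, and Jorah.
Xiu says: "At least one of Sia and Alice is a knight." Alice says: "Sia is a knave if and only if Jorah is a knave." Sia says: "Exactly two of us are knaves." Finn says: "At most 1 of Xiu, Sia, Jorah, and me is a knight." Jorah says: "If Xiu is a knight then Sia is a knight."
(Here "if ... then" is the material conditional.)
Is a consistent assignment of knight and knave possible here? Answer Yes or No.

Checking all 32 assignments, each has at least one speaker whose statement's truth value contradicts their type.

No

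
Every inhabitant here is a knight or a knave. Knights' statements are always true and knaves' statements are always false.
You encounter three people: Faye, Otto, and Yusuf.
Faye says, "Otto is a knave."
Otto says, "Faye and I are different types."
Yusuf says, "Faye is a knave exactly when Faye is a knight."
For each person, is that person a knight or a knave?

Faye is a knave, Otto is a knight, and Yusuf is a knave.

Since Faye is a knave, "Otto is a knave" needs to be false, which holds.
Otto (knight): "Faye and I are different types" — true. ✓
Yusuf is a knave; "Faye is a knave exactly when Faye is a knight" is false, as required.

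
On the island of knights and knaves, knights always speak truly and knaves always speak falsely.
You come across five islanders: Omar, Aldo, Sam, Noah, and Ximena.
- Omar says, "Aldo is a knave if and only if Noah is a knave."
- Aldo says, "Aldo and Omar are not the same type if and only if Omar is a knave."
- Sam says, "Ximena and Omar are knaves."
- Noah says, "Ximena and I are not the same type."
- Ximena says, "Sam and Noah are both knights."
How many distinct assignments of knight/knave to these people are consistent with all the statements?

Consistent assignments:
  Omar=knight, Aldo=knight, Sam=knave, Noah=knight, Ximena=knave
  Omar=knight, Aldo=knave, Sam=knave, Noah=knave, Ximena=knave
  Omar=knave, Aldo=knight, Sam=knight, Noah=knave, Ximena=knave

3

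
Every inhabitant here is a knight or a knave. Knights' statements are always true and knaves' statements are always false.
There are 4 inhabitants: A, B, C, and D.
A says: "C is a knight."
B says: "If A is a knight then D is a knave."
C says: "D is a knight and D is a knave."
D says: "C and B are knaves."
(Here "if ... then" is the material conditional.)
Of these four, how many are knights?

The unique consistent assignment is A=knave, B=knight, C=knave, D=knave.
That has 1 knight.

1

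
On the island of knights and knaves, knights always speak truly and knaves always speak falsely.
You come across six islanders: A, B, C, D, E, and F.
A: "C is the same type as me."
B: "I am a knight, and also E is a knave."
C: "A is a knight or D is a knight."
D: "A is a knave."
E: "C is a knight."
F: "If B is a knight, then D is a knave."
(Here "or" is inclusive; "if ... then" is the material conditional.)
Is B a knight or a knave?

B is a knave.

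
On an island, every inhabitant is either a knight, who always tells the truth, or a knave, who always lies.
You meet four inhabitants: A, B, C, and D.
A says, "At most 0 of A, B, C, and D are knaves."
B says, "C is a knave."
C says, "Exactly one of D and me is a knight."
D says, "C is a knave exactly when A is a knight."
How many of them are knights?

1

The unique consistent assignment is A=knave, B=knight, C=knave, D=knave.
That has 1 knight.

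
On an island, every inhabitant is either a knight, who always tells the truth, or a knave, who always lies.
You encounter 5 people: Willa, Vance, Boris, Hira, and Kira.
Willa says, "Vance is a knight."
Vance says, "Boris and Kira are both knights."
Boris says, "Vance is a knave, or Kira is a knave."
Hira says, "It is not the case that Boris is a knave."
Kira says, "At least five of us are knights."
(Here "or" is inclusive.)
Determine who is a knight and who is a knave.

Knights: Boris and Hira. Knaves: Willa, Vance, and Kira.

Since Willa is a knave, "Vance is a knight" needs to be False, which holds.
Vance is a knave; "Boris and Kira are both knights" is False, as required.
Boris is a knight; "Vance is a knave, or Kira is a knave" is true, as required.
As a knight, Hira's statement "it is not the case that Boris is a knave" should be true; it is.
As a knave, Kira's statement "at least five of us are knights" should be False; it is.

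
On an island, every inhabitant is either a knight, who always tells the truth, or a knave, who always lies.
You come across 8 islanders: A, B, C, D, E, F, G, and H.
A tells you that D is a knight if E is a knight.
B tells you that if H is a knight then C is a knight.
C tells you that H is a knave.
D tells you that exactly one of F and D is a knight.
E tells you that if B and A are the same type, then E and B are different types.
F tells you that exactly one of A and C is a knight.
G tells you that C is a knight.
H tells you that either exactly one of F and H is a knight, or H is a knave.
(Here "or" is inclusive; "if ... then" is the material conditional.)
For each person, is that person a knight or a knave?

A is a knave; "D is a knight if E is a knight" is False, as required.
B is a knave; "if H is a knight then C is a knight" is False, as required.
C is a knave, so "H is a knave" must be False — and it is.
D (knave): "exactly one of F and D is a knight" — False. ✓
E is a knight, and the claim "if B and A are the same type, then E and B are different types" is indeed True.
As a knave, F's statement "exactly one of A and C is a knight" should be False; it is.
As a knave, G's statement "C is a knight" should be False; it is.
Since H is a knight, "either exactly one of F and H is a knight, or H is a knave" needs to be True, which holds.

Knights: E and H. Knaves: A, B, C, D, F, and G.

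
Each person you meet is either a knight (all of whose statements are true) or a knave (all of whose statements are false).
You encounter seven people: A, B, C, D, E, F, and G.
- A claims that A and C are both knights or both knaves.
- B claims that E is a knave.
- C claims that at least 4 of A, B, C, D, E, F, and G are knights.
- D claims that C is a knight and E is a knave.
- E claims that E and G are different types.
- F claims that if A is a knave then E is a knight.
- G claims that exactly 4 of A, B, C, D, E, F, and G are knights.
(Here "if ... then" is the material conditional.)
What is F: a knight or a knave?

F is a knight.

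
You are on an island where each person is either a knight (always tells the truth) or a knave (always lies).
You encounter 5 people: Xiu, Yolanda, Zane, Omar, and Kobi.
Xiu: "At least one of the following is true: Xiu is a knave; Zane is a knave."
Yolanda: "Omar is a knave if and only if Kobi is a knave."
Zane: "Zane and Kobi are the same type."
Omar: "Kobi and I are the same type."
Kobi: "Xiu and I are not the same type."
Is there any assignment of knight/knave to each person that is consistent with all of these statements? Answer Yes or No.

No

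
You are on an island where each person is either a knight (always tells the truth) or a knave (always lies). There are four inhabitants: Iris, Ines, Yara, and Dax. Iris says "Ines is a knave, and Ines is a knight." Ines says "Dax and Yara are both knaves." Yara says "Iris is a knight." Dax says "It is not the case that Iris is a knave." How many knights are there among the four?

1

The unique consistent assignment is Iris=knave, Ines=knight, Yara=knave, Dax=knave.
That has 1 knight.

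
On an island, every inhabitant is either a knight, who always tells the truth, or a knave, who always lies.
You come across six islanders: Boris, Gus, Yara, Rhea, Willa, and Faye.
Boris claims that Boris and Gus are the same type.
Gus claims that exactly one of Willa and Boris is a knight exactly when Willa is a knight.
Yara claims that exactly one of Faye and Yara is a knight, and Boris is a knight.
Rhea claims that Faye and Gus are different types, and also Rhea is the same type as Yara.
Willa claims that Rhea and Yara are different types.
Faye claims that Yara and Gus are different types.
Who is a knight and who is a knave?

Boris is a knave, Gus is a knight, Yara is a knave, Rhea is a knave, Willa is a knave, and Faye is a knight.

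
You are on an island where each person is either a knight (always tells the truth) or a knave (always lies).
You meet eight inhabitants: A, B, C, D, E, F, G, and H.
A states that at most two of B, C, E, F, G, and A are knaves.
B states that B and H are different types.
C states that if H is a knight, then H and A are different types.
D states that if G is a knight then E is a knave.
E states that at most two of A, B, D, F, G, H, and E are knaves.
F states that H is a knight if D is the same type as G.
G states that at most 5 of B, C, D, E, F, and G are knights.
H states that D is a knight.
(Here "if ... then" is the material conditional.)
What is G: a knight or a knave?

G is a knight.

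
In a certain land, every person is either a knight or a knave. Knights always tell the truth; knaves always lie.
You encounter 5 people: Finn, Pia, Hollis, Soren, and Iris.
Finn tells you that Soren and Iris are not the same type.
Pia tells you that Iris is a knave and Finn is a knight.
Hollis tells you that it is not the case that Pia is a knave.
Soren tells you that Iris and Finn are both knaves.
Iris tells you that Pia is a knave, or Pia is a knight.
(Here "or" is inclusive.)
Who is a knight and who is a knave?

Finn is a knight, Pia is a knave, Hollis is a knave, Soren is a knave, and Iris is a knight.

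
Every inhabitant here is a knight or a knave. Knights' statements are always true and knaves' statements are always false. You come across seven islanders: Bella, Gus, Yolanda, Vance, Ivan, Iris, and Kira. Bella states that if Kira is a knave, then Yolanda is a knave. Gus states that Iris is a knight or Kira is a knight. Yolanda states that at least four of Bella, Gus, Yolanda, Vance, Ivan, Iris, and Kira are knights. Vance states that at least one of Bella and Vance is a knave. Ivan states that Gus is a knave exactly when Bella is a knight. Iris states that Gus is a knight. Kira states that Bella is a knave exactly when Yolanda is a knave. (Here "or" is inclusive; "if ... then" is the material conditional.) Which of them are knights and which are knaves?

Bella is a knave, Gus is a knight, Yolanda is a knight, Vance is a knight, Ivan is a knight, Iris is a knight, and Kira is a knave.

Bella is a knave, so "if Kira is a knave, then Yolanda is a knave" must be False — and it is.
Gus is a knight, so "Iris is a knight or Kira is a knight" must be True — and it is.
Yolanda (knight): "at least four of Bella, Gus, Yolanda, Vance, Ivan, Iris, and Kira are knights" — True. ✓
As a knight, Vance's statement "at least one of Bella and Vance is a knave" should be True; it is.
Ivan (knight): "Gus is a knave exactly when Bella is a knight" — True. ✓
Since Iris is a knight, "Gus is a knight" needs to be True, which holds.
Since Kira is a knave, "Bella is a knave exactly when Yolanda is a knave" needs to be False, which holds.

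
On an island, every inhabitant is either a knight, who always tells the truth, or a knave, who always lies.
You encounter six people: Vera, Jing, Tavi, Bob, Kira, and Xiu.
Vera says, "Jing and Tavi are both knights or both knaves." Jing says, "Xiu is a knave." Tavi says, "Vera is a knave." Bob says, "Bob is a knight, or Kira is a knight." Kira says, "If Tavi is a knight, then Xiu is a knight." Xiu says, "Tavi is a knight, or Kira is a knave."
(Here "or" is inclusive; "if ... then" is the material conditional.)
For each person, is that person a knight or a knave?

Knights: Tavi, Bob, Kira, and Xiu. Knaves: Vera and Jing.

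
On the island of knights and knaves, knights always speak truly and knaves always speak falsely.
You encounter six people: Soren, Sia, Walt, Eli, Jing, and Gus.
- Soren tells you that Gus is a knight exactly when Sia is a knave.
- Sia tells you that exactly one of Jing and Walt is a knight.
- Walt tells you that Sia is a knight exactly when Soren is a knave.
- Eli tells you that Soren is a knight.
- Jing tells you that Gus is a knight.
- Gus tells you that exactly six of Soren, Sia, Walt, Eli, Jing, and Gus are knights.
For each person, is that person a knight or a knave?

As a knave, Soren's statement "Gus is a knight exactly when Sia is a knave" should be False; it is.
Sia is a knave; "exactly one of Jing and Walt is a knight" is False, as required.
As a knave, Walt's statement "Sia is a knight exactly when Soren is a knave" should be False; it is.
Eli is a knave, and the claim "Soren is a knight" is indeed False.
Jing is a knave, and the claim "Gus is a knight" is indeed False.
Since Gus is a knave, "exactly six of Soren, Sia, Walt, Eli, Jing, and Gus are knights" needs to be False, which holds.

Soren is a knave, Sia is a knave, Walt is a knave, Eli is a knave, Jing is a knave, and Gus is a knave.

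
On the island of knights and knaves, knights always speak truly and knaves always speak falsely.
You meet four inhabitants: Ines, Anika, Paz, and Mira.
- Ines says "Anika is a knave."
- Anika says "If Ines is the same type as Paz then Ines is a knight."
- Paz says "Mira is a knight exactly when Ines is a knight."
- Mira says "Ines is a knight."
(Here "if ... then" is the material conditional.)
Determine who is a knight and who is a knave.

Ines (knave): "Anika is a knave" — false. ✓
Anika is a knight; "if Ines is the same type as Paz then Ines is a knight" is True, as required.
Paz is a knight, and the claim "Mira is a knight exactly when Ines is a knight" is indeed True.
Mira is a knave, so "Ines is a knight" must be false — and it is.

Ines is a knave, Anika is a knight, Paz is a knight, and Mira is a knave.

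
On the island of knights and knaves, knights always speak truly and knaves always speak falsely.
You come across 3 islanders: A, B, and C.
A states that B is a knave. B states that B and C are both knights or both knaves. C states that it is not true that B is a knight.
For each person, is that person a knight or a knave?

A is a knight, so "B is a knave" must be True — and it is.
B is a knave, and the claim "B and C are both knights or both knaves" is indeed false.
C is a knight; "it is not true that B is a knight" is True, as required.

A is a knight, B is a knave, and C is a knight.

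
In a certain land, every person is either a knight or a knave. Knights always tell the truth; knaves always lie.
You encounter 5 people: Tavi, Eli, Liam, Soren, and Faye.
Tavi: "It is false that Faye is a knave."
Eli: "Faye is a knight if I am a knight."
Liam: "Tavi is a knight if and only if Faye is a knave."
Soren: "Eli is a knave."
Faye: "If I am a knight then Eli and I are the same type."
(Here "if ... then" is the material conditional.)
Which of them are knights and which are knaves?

Suppose Tavi is a knave. Then Tavi's statement "it is false that Faye is a knave" would have to be false. Checking the 16 ways to assign the others, none is consistent with every speaker.
(For instance, with Eli=knight, Liam=knave, Soren=knave, Faye=knight, Tavi's claim "it is false that Faye is a knave" comes out true where it would need to be false.)
So Tavi must be a knight, making "it is false that Faye is a knave" true. Taking Tavi=knight, Eli=knight, Liam=knave, Soren=knave, Faye=knight, each remaining statement checks out:
  Eli (knight): "Faye is a knight if I am a knight" — true. ✓
  Liam (knave): "Tavi is a knight if and only if Faye is a knave" — false. ✓
  Soren (knave): "Eli is a knave" — false. ✓
  Faye (knight): "if I am a knight then Eli and I are the same type" — true. ✓
This is the unique consistent assignment.

Knights: Tavi, Eli, and Faye. Knaves: Liam and Soren.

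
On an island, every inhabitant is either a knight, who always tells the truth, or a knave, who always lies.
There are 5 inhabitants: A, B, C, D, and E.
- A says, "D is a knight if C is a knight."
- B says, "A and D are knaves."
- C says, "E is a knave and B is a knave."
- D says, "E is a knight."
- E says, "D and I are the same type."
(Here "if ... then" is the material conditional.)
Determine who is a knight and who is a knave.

Knights: A, D, and E. Knaves: B and C.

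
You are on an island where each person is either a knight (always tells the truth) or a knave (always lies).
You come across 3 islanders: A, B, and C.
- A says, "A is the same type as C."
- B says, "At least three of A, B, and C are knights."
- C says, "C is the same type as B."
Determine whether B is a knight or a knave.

Consistent assignments: {A=knight, B=knight, C=knight}
In every consistent assignment, B is a knight.

B is a knight.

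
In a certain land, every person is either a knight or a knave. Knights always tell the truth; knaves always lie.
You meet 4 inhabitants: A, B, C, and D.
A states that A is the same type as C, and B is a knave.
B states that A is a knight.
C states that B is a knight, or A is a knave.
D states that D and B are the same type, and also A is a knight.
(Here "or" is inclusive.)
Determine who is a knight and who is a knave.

A is a knave, and the claim "A is the same type as C, and B is a knave" is indeed false.
B is a knave, so "A is a knight" must be false — and it is.
C (knight): "B is a knight, or A is a knave" — true. ✓
D (knave): "D and B are the same type, and also A is a knight" — false. ✓

A is a knave, B is a knave, C is a knight, and D is a knave.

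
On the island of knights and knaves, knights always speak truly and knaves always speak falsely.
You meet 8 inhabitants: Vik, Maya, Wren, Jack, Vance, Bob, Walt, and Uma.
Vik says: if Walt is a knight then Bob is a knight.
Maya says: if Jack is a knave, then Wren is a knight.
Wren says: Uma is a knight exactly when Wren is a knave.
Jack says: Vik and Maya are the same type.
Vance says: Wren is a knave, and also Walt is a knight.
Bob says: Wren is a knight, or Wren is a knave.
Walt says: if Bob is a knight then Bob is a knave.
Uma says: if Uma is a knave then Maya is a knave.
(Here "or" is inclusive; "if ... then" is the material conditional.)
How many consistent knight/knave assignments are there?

2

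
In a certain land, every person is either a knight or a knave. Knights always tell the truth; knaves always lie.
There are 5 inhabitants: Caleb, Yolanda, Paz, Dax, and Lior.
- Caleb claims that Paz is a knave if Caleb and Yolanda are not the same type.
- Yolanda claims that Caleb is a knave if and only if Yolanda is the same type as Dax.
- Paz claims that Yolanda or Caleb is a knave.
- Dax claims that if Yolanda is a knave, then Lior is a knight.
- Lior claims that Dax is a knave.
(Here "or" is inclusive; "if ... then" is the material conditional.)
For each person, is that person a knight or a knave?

Caleb is a knave, Yolanda is a knight, Paz is a knight, Dax is a knight, and Lior is a knave.

Caleb is a knave; "Paz is a knave if Caleb and Yolanda are not the same type" is false, as required.
As a knight, Yolanda's statement "Caleb is a knave if and only if Yolanda is the same type as Dax" should be true; it is.
Paz is a knight, so "Yolanda or Caleb is a knave" must be true — and it is.
As a knight, Dax's statement "if Yolanda is a knave, then Lior is a knight" should be true; it is.
As a knave, Lior's statement "Dax is a knave" should be false; it is.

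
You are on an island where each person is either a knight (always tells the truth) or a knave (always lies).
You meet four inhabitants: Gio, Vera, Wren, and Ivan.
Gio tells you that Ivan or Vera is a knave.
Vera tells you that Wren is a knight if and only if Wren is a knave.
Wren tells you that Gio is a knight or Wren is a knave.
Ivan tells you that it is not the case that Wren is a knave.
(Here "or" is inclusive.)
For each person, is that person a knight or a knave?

Gio is a knight, Vera is a knave, Wren is a knight, and Ivan is a knight.

Gio is a knight, and the claim "Ivan or Vera is a knave" is indeed true.
Since Vera is a knave, "Wren is a knight if and only if Wren is a knave" needs to be false, which holds.
Wren is a knight; "Gio is a knight or Wren is a knave" is true, as required.
Ivan (knight): "it is not the case that Wren is a knave" — true. ✓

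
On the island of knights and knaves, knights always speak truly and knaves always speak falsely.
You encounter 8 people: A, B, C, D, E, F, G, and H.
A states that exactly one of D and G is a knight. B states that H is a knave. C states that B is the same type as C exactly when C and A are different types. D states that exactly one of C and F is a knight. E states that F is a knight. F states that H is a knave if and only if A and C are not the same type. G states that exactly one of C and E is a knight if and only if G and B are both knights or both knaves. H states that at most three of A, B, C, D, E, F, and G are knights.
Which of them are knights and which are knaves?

Knights: A, B, D, E, and F. Knaves: C, G, and H.

A is a knight, so "exactly one of D and G is a knight" must be True — and it is.
B (knight): "H is a knave" — True. ✓
C (knave): "B is the same type as C exactly when C and A are different types" — False. ✓
D is a knight; "exactly one of C and F is a knight" is True, as required.
E is a knight, so "F is a knight" must be True — and it is.
As a knight, F's statement "H is a knave if and only if A and C are not the same type" should be True; it is.
Since G is a knave, "exactly one of C and E is a knight if and only if G and B are both knights or both knaves" needs to be False, which holds.
Since H is a knave, "at most three of A, B, C, D, E, F, and G are knights" needs to be False, which holds.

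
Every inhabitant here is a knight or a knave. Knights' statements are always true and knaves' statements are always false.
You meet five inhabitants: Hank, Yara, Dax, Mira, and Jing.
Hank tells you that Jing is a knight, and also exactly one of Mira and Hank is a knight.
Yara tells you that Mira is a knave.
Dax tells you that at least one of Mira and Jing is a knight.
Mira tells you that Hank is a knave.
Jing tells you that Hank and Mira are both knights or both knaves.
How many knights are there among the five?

The unique consistent assignment is Hank=knave, Yara=knave, Dax=knight, Mira=knight, Jing=knave.
That has 2 knights.

2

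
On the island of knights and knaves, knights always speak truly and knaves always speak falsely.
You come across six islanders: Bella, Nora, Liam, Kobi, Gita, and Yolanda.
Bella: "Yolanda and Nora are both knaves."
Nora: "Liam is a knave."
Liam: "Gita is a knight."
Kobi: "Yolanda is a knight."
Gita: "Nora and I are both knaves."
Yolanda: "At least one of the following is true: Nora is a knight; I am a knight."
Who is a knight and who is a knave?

Bella is a knave, Nora is a knight, Liam is a knave, Kobi is a knight, Gita is a knave, and Yolanda is a knight.

Bella is a knave; "Yolanda and Nora are both knaves" is false, as required.
Since Nora is a knight, "Liam is a knave" needs to be true, which holds.
Liam is a knave, so "Gita is a knight" must be false — and it is.
Kobi is a knight, and the claim "Yolanda is a knight" is indeed true.
Gita is a knave, and the claim "Nora and I are both knaves" is indeed false.
As a knight, Yolanda's statement "at least one of the following is true: Nora is a knight; I am a knight" should be true; it is.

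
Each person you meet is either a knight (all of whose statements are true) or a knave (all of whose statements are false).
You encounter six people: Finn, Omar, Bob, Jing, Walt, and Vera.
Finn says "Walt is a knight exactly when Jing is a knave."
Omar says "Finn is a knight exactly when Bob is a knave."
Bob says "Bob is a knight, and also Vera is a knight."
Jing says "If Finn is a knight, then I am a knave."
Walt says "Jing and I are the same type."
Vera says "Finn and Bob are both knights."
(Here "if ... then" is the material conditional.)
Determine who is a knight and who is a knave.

Finn is a knave, Omar is a knave, Bob is a knave, Jing is a knight, Walt is a knight, and Vera is a knave.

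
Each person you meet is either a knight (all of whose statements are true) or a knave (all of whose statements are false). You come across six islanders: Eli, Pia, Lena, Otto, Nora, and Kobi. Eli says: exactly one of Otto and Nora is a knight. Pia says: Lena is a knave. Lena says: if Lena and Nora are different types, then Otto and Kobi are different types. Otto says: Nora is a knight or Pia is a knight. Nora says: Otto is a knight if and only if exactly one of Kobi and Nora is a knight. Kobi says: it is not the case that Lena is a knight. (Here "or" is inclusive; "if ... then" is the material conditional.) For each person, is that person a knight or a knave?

Knights: Lena, Otto, and Nora. Knaves: Eli, Pia, and Kobi.

Eli is a knave; "exactly one of Otto and Nora is a knight" is false, as required.
Pia is a knave; "Lena is a knave" is false, as required.
Lena is a knight, so "if Lena and Nora are different types, then Otto and Kobi are different types" must be true — and it is.
Since Otto is a knight, "Nora is a knight or Pia is a knight" needs to be true, which holds.
As a knight, Nora's statement "Otto is a knight if and only if exactly one of Kobi and Nora is a knight" should be true; it is.
Kobi is a knave, and the claim "it is not the case that Lena is a knight" is indeed false.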